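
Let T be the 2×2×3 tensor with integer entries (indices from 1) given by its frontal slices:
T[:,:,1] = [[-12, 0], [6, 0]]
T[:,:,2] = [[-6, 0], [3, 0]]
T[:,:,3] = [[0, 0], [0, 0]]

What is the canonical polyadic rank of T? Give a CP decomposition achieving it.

rank(T) = 1

Lower bound: T ≠ 0 (e.g. T[1,1,1] = -12), so rank(T) ≥ 1.
Upper bound: if T = a (x) b (x) c then every fibre of T is a multiple of the corresponding factor, so read the factors off the fibres through the nonzero entry T[1,1,1] = -12.
The mode-1 fibre T[:,1,1] = [-12, 6] gives a = [2, -1] (primitive direction); the mode-2 fibre T[1,:,1] = [-12, 0] gives b = [1, 0]; then c[k] = T[1,1,k] / (a[1]·b[1]) = [-12, -6, 0] / 2 = [-6, -3, 0].
Expanding [2, -1] (x) [1, 0] (x) [-6, -3, 0] reproduces all 12 entries of T, so T = [2, -1] (x) [1, 0] (x) [-6, -3, 0] and rank(T) ≤ 1.
These bounds meet, so rank(T) = 1.
Check entry T[2,2,3] = 0: (-1)·(0)·(0) = 0.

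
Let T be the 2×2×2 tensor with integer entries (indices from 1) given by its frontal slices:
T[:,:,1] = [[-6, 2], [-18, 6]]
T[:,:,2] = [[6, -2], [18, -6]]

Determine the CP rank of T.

Lower bound: T ≠ 0 (e.g. T[1,1,1] = -6), so rank(T) ≥ 1.
Upper bound: if T = a (x) b (x) c then every fibre of T is a multiple of the corresponding factor, so read the factors off the fibres through the nonzero entry T[1,1,1] = -6.
The mode-1 fibre T[:,1,1] = [-6, -18] gives a = [1, 3] (primitive direction); the mode-2 fibre T[1,:,1] = [-6, 2] gives b = [3, -1]; then c[k] = T[1,1,k] / (a[1]·b[1]) = [-6, 6] / 3 = [-2, 2].
Expanding [1, 3] (x) [3, -1] (x) [-2, 2] reproduces all 8 entries of T, so T = [1, 3] (x) [3, -1] (x) [-2, 2] and rank(T) ≤ 1.
These bounds meet, so rank(T) = 1.
Check entry T[2,2,2] = -6: (3)·(-1)·(2) = -6.

1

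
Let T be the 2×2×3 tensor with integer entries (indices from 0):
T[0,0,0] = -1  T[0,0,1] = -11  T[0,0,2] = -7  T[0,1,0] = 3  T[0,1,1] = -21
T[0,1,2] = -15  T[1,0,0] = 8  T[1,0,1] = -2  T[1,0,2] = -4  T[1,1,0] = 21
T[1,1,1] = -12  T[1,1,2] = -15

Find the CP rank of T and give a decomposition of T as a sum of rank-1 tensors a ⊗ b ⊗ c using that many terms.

Lower bound: in the mode-3 unfolding of T (rows indexed by k, columns by (i,j)) the 2×2 minor on rows k ∈ {0, 1}, columns (i,j) ∈ {(0,0), (0,1)} is det [[-1, 3], [-11, -21]] = 54 ≠ 0, so that unfolding has rank ≥ 2 and hence rank(T) ≥ 2 (CP rank is at least every unfolding rank, though it can be larger).
Upper bound: with S_k = T[:,:,k], the two rank-1 terms a₁b₁ᵀ, a₂b₂ᵀ are the rank-1 members of the pencil x·S₀ + y·S₁.
det(x·S₀ + y·S₁) is −45·x² − 45·xy + 90·y² = (-45)·(x + 2·y)(x − y), vanishing at (x:y) = (2:-1) and (1:1).
M₁ = 2·S₀ − S₁ = [[9, 27], [18, 54]] = 9·[1, 2][1, 3]ᵀ and M₂ = S₀ + S₁ = [[-12, -18], [6, 9]] = (-3)·[2, -1][2, 3]ᵀ, so take a₁ = [1, 2], b₁ = [1, 3], a₂ = [2, -1], b₂ = [2, 3].
Each slice is an integer combination of E₁ = a₁b₁ᵀ and E₂ = a₂b₂ᵀ: S₀ = 3·E₁ − E₂, S₁ = −3·E₁ − 2·E₂, S₂ = −3·E₁ − E₂; reading off coefficients, c₁ = [3, -3, -3] and c₂ = [-1, -2, -1].
Hence T = [1, 2] ⊗ [1, 3] ⊗ [3, -3, -3] + [2, -1] ⊗ [2, 3] ⊗ [-1, -2, -1], so rank(T) ≤ 2.
These bounds meet, so rank(T) = 2.

rank(T) = 2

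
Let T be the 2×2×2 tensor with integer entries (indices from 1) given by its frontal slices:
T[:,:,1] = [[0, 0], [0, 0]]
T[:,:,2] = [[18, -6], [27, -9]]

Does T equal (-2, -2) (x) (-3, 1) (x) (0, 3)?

Reconstruct entry (2,1,2) from the claimed factors: Σₗ aₗ[2]bₗ[1]cₗ[2] = (-2)·(-3)·(3) = 18, but T[2,1,2] = 27. The claim is false.

No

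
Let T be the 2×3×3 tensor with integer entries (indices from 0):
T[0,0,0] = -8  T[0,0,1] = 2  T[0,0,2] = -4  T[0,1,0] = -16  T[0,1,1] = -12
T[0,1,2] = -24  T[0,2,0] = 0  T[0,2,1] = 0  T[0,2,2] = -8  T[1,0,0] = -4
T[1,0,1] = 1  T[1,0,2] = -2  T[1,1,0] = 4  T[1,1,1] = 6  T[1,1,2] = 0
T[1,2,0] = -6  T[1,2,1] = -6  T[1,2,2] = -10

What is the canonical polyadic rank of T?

Lower bound: in the mode-3 unfolding of T (rows indexed by k, columns by (i,j)) the 3×3 minor on rows k ∈ {0, 1, 2}, columns (i,j) ∈ {(0,0), (0,1), (0,2)} is det [[-8, -16, 0], [2, -12, 0], [-4, -24, -8]] = -1024 ≠ 0, so that unfolding has rank ≥ 3 and hence rank(T) ≥ 3 (CP rank is at least every unfolding rank, though it can be larger).
Upper bound: T is a sum of 3 rank-1 terms, T = [1, -1] ∘ [0, 2, -1] ∘ [-4, -4, -4] + [2, 1] ∘ [1, -2, -2] ∘ [0, 1, 2] + [2, 1] ∘ [2, 2, 1] ∘ [-2, 0, -2] (written with every a and b primitive with positive leading entry and the scale carried by c; CP decompositions are not unique, and this one is verified by expanding entrywise), so rank(T) ≤ 3.
These bounds meet, so rank(T) = 3.

3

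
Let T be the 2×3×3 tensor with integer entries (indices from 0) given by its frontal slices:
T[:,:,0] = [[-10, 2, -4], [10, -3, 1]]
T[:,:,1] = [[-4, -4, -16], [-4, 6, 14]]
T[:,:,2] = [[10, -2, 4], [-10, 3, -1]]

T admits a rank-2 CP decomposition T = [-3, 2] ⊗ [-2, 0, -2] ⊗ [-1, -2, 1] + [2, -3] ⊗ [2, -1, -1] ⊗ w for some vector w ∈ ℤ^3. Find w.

Subtract the known terms from T to get the rank-1 residual R = [2, -3] ⊗ [2, -1, -1] ⊗ w, so R[i,j,k] = a[i]·b[j]·w[k]. Pick indices with nonzero a[0]·b[0] = (2)·(2) = 4. Only the fibre through (0,0,·) is needed: R[0,0,:] = T[0,0,:] − Σₗ aₗ[0]bₗ[0]cₗ = [-10, -4, 10] − (-3)·(-2)·[-1, -2, 1] = [-4, 8, 4]. Then w[k] = R[0,0,k] / 4 for each k, giving w = [-4, 8, 4] / 4 = [-1, 2, 1].

w = [-1, 2, 1]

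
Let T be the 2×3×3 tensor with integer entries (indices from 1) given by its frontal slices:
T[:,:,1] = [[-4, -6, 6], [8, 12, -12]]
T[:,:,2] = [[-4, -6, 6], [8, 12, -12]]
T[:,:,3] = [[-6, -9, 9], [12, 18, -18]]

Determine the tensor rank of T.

Lower bound: T ≠ 0 (e.g. T[1,1,1] = -4), so rank(T) ≥ 1.
Upper bound: if T = a (x) b (x) c then every fibre of T is a multiple of the corresponding factor, so read the factors off the fibres through the nonzero entry T[1,1,1] = -4.
The mode-1 fibre T[:,1,1] = [-4, 8] gives a = [1, -2] (primitive direction); the mode-2 fibre T[1,:,1] = [-4, -6, 6] gives b = [2, 3, -3]; then c[k] = T[1,1,k] / (a[1]·b[1]) = [-4, -4, -6] / 2 = [-2, -2, -3].
Expanding [1, -2] (x) [2, 3, -3] (x) [-2, -2, -3] reproduces all 18 entries of T, so T = [1, -2] (x) [2, 3, -3] (x) [-2, -2, -3] and rank(T) ≤ 1.
These bounds meet, so rank(T) = 1.

1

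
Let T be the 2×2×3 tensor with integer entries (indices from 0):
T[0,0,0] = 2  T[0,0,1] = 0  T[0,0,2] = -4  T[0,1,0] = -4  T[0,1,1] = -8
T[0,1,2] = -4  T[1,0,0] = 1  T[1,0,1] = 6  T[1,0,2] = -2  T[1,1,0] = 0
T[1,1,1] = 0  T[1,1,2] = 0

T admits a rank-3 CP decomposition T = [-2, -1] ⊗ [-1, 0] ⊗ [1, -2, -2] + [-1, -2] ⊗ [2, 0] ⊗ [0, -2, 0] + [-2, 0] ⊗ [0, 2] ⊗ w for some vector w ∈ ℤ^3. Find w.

w = [1, 2, 1]

Subtract the known terms from T to get the rank-1 residual R = [-2, 0] ⊗ [0, 2] ⊗ w, so R[i,j,k] = a[i]·b[j]·w[k]. Pick indices with nonzero a[0]·b[1] = (-2)·(2) = -4. Only the fibre through (0,1,·) is needed: R[0,1,:] = T[0,1,:] − Σₗ aₗ[0]bₗ[1]cₗ = [-4, -8, -4] − (-2)·(0)·[1, -2, -2] − (-1)·(0)·[0, -2, 0] = [-4, -8, -4]. Then w[k] = R[0,1,k] / -4 for each k, giving w = [-4, -8, -4] / -4 = [1, 2, 1].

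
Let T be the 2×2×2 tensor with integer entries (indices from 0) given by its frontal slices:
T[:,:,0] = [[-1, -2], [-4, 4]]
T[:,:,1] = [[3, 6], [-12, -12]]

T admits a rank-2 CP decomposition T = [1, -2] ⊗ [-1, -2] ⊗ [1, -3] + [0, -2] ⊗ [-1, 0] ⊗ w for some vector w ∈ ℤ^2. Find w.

w = [-3, -3]

Subtract the known terms from T to get the rank-1 residual R = [0, -2] ⊗ [-1, 0] ⊗ w, so R[i,j,k] = a[i]·b[j]·w[k]. Pick indices with nonzero a[1]·b[0] = (-2)·(-1) = 2. Only the fibre through (1,0,·) is needed: R[1,0,:] = T[1,0,:] − Σₗ aₗ[1]bₗ[0]cₗ = [-4, -12] − (-2)·(-1)·[1, -3] = [-6, -6]. Then w[k] = R[1,0,k] / 2 for each k, giving w = [-6, -6] / 2 = [-3, -3].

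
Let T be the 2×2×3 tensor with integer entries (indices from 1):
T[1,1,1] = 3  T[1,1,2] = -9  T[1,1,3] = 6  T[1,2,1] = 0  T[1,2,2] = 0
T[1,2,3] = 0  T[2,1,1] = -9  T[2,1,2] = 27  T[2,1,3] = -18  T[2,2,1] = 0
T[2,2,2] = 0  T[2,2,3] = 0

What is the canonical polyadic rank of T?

1

Lower bound: T ≠ 0 (e.g. T[1,1,1] = 3), so rank(T) ≥ 1.
Upper bound: if T = a ⊗ b ⊗ c then every fibre of T is a multiple of the corresponding factor, so read the factors off the fibres through the nonzero entry T[1,1,1] = 3.
The mode-1 fibre T[:,1,1] = [3, -9] gives a = (1, -3) (primitive direction); the mode-2 fibre T[1,:,1] = [3, 0] gives b = (1, 0); then c[k] = T[1,1,k] / (a[1]·b[1]) = [3, -9, 6] / 1 = (3, -9, 6).
Expanding (1, -3) ⊗ (1, 0) ⊗ (3, -9, 6) reproduces all 12 entries of T, so T = (1, -3) ⊗ (1, 0) ⊗ (3, -9, 6) and rank(T) ≤ 1.
These bounds meet, so rank(T) = 1.
Check entry T[2,2,1] = 0: (-3)·(0)·(3) = 0.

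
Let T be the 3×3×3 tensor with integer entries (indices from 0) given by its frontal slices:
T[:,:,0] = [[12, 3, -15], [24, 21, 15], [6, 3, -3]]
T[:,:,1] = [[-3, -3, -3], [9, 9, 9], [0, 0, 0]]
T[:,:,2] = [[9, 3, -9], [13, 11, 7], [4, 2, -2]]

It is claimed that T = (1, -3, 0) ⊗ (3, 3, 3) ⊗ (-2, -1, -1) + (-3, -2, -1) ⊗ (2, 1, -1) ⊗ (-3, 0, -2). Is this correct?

No

Reconstruct entry (1,0,0) from the claimed factors: Σₗ aₗ[1]bₗ[0]cₗ[0] = (-3)·(3)·(-2) + (-2)·(2)·(-3) = 30, but T[1,0,0] = 24. The claim is false.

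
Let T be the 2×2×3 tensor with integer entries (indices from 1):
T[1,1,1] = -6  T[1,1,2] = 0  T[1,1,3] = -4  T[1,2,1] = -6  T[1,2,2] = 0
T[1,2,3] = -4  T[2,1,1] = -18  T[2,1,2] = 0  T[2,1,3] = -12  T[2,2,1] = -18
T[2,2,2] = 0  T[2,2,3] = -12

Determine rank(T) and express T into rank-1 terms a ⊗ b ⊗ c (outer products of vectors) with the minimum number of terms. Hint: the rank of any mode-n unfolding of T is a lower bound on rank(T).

Lower bound: T ≠ 0 (e.g. T[1,1,1] = -6), so rank(T) ≥ 1.
Upper bound: if T = a ⊗ b ⊗ c then every fibre of T is a multiple of the corresponding factor, so read the factors off the fibres through the nonzero entry T[1,1,1] = -6.
The mode-1 fibre T[:,1,1] = [-6, -18] gives a = [1, 3] (primitive direction); the mode-2 fibre T[1,:,1] = [-6, -6] gives b = [1, 1]; then c[k] = T[1,1,k] / (a[1]·b[1]) = [-6, 0, -4] / 1 = [-6, 0, -4].
Expanding [1, 3] ⊗ [1, 1] ⊗ [-6, 0, -4] reproduces all 12 entries of T, so T = [1, 3] ⊗ [1, 1] ⊗ [-6, 0, -4] and rank(T) ≤ 1.
These bounds meet, so rank(T) = 1.

rank(T) = 1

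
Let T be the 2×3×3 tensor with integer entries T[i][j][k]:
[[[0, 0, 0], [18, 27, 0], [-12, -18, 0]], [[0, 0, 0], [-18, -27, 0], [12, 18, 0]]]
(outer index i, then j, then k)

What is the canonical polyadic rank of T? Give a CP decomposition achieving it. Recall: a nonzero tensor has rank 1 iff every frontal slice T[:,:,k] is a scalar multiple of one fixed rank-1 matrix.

Lower bound: T ≠ 0 (e.g. T[0,1,0] = 18), so rank(T) ≥ 1.
Upper bound: if T = a ⊗ b ⊗ c then every fibre of T is a multiple of the corresponding factor, so read the factors off the fibres through the nonzero entry T[0,1,0] = 18.
The mode-1 fibre T[:,1,0] = [18, -18] gives a = [1, -1] (primitive direction); the mode-2 fibre T[0,:,0] = [0, 18, -12] gives b = [0, 3, -2]; then c[k] = T[0,1,k] / (a[0]·b[1]) = [18, 27, 0] / 3 = [6, 9, 0].
Expanding [1, -1] ⊗ [0, 3, -2] ⊗ [6, 9, 0] reproduces all 18 entries of T, so T = [1, -1] ⊗ [0, 3, -2] ⊗ [6, 9, 0] and rank(T) ≤ 1.
These bounds meet, so rank(T) = 1.

rank(T) = 1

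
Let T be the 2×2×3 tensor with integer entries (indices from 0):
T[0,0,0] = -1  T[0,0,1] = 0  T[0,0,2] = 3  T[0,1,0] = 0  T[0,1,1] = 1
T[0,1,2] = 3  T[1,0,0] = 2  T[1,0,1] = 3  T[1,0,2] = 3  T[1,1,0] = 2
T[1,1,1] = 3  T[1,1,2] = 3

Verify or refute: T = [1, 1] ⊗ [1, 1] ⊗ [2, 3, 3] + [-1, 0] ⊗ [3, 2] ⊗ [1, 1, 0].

Yes

Reconstruct entrywise from the claimed factors. For example, T[0,1,2] = 3 and Σₗ aₗ[0]bₗ[1]cₗ[2] = (1)·(1)·(3) + (-1)·(2)·(0) = 3; checking all 12 entries, every one matches. The claim holds.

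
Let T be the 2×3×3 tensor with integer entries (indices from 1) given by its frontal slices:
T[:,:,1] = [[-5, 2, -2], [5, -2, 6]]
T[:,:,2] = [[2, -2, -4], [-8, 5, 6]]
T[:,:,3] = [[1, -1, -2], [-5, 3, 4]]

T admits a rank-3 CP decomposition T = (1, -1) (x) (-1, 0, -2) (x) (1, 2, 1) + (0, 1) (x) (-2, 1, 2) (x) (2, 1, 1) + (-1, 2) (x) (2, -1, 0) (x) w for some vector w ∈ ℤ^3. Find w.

Subtract the known terms from T to get the rank-1 residual R = (-1, 2) (x) (2, -1, 0) (x) w, so R[i,j,k] = a[i]·b[j]·w[k]. Pick indices with nonzero a[1]·b[1] = (-1)·(2) = -2. Only the fibre through (1,1,·) is needed: R[1,1,:] = T[1,1,:] − Σₗ aₗ[1]bₗ[1]cₗ = [-5, 2, 1] − (1)·(-1)·(1, 2, 1) − (0)·(-2)·(2, 1, 1) = [-4, 4, 2]. Then w[k] = R[1,1,k] / -2 for each k, giving w = [-4, 4, 2] / -2 = (2, -2, -1).

w = (2, -2, -1)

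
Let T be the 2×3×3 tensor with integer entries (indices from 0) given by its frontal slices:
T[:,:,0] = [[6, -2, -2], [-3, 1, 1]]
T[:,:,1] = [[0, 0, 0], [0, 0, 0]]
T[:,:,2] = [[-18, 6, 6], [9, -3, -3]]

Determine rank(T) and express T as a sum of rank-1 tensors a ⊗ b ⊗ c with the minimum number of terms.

Lower bound: T ≠ 0 (e.g. T[0,0,0] = 6), so rank(T) ≥ 1.
Upper bound: if T = a ⊗ b ⊗ c then every fibre of T is a multiple of the corresponding factor, so read the factors off the fibres through the nonzero entry T[0,0,0] = 6.
The mode-1 fibre T[:,0,0] = [6, -3] gives a = [2, -1] (primitive direction); the mode-2 fibre T[0,:,0] = [6, -2, -2] gives b = [3, -1, -1]; then c[k] = T[0,0,k] / (a[0]·b[0]) = [6, 0, -18] / 6 = [1, 0, -3].
Expanding [2, -1] ⊗ [3, -1, -1] ⊗ [1, 0, -3] reproduces all 18 entries of T, so T = [2, -1] ⊗ [3, -1, -1] ⊗ [1, 0, -3] and rank(T) ≤ 1.
These bounds meet, so rank(T) = 1.

rank(T) = 1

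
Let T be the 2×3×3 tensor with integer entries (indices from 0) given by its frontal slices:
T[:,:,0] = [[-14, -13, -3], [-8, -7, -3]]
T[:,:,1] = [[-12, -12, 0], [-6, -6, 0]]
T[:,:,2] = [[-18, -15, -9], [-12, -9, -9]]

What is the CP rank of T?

2

Lower bound: in the mode-3 unfolding of T (rows indexed by k, columns by (i,j)) the 2×2 minor on rows k ∈ {0, 1}, columns (i,j) ∈ {(0,0), (0,1)} is det [[-14, -13], [-12, -12]] = 12 ≠ 0, so that unfolding has rank ≥ 2 and hence rank(T) ≥ 2 (CP rank is at least every unfolding rank, though it can be larger).
Upper bound: with S_k = T[:,:,k], the two rank-1 terms a₁b₁ᵀ, a₂b₂ᵀ are the rank-1 members of the pencil x·S₀ + y·S₁.
The 2×2 minor of x·S₀ + y·S₁ on rows {0,1}, columns {0,1} is −6·x² − 6·xy = (-6)·(x + y)(x), vanishing at (x:y) = (1:-1) and (0:1).
M₁ = S₀ − S₁ = [[-2, -1, -3], [-2, -1, -3]] = −(1, 1)(2, 1, 3)ᵀ and M₂ = S₁ = [[-12, -12, 0], [-6, -6, 0]] = (-6)·(2, 1)(1, 1, 0)ᵀ, so take a₁ = (1, 1), b₁ = (2, 1, 3), a₂ = (2, 1), b₂ = (1, 1, 0).
Each slice is an integer combination of E₁ = a₁b₁ᵀ and E₂ = a₂b₂ᵀ: S₀ = −E₁ − 6·E₂, S₁ = −6·E₂, S₂ = −3·E₁ − 6·E₂; reading off coefficients, c₁ = (-1, 0, -3) and c₂ = (-6, -6, -6).
Hence T = (1, 1) ⊗ (2, 1, 3) ⊗ (-1, 0, -3) + (2, 1) ⊗ (1, 1, 0) ⊗ (-6, -6, -6), so rank(T) ≤ 2.
These bounds meet, so rank(T) = 2.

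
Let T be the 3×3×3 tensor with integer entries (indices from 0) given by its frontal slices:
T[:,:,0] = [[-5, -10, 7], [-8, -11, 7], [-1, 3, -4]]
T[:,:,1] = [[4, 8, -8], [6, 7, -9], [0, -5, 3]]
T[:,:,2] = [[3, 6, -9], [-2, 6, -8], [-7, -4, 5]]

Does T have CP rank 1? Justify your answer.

The mode-1 unfolding of T (rows indexed by i, columns by (j,k) = (0,0), (0,1), (0,2), (1,0), (1,1), (1,2), (2,0), (2,1), (2,2)) is [[-5, 4, 3, -10, 8, 6, 7, -8, -9], [-8, 6, -2, -11, 7, 6, 7, -9, -8], [-1, 0, -7, 3, -5, -4, -4, 3, 5]].
There the 3×3 minor on rows i ∈ {0, 1, 2}, columns (j,k) ∈ {(0,0), (0,1), (0,2)} is det [[-5, 4, 3], [-8, 6, -2], [-1, 0, -7]] = 12 ≠ 0, so this unfolding has rank ≥ 3; CP rank is at least every unfolding rank, so rank(T) ≥ 3.
In particular rank(T) ≥ 3 > 1, so T is not rank-1.

No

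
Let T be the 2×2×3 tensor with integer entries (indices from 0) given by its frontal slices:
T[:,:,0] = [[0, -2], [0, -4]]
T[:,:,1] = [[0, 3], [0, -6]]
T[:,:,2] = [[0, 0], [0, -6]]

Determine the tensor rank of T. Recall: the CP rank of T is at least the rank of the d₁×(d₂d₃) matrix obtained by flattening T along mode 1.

2

Lower bound: the mode-3 unfolding of T (rows indexed by k, columns by (i,j) = (0,0), (0,1), (1,0), (1,1)) is [[0, -2, 0, -4], [0, 3, 0, -6], [0, 0, 0, -6]].
There the 2×2 minor on rows k ∈ {0, 1}, columns (i,j) ∈ {(0,1), (1,1)} is det [[-2, -4], [3, -6]] = 24 ≠ 0, so this unfolding has rank ≥ 2; CP rank is at least every unfolding rank, so rank(T) ≥ 2. (Flattening ranks never certify an upper bound on CP rank; for that we must actually write T with 2 rank-1 terms.)
Upper bound — finding two terms. Every mode-2 slice of T is a multiple of one matrix: T[:,j,:] = b[j]·M with b = [0, 1] and M = [[-2, 3, 0], [-4, -6, -6]] (rows indexed by i, columns by k). So it suffices to write M as a sum of two rank-1 matrices.
Splitting M by its rows (i = 0, 1), M = [1, 0][-2, 3, 0]ᵀ + [0, 1][-4, -6, -6]ᵀ.
Hence T = [1, 0] ∘ [0, 1] ∘ [-2, 3, 0] + [0, 1] ∘ [0, 1] ∘ [-4, -6, -6], so rank(T) ≤ 2.
These bounds meet, so rank(T) = 2.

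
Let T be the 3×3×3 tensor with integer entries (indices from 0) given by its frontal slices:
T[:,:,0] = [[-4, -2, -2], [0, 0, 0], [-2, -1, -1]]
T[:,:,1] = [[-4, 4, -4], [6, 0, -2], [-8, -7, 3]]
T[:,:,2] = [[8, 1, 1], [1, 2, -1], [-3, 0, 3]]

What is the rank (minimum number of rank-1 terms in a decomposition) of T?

3

Lower bound: the mode-1 unfolding of T (rows indexed by i, columns by (j,k) = (0,0), (0,1), (0,2), (1,0), (1,1), (1,2), (2,0), (2,1), (2,2)) is [[-4, -4, 8, -2, 4, 1, -2, -4, 1], [0, 6, 1, 0, 0, 2, 0, -2, -1], [-2, -8, -3, -1, -7, 0, -1, 3, 3]].
There the 3×3 minor on rows i ∈ {0, 1, 2}, columns (j,k) ∈ {(0,0), (0,1), (0,2)} is det [[-4, -4, 8], [0, 6, 1], [-2, -8, -3]] = 144 ≠ 0, so this unfolding has rank ≥ 3; CP rank is at least every unfolding rank, so rank(T) ≥ 3. (This is only a lower bound: in general the CP rank may exceed every unfolding rank, so we still need to exhibit 3 rank-1 terms summing to T.)
Upper bound: T is a sum of 3 rank-1 terms, T = [1, 1, -2] ⊗ [2, 1, -1] ⊗ [0, 2, 1] + [2, -1, -1] ⊗ [1, -1, 0] ⊗ [0, -2, 1] + [2, 0, 1] ⊗ [2, 1, 1] ⊗ [-1, -1, 1] (written with every a and b primitive with positive leading entry and the scale carried by c; CP decompositions are not unique, and this one is verified by expanding entrywise), so rank(T) ≤ 3.
These bounds meet, so rank(T) = 3.
Check entry T[0,1,2] = 1: (1)·(1)·(1) + (2)·(-1)·(1) + (2)·(1)·(1) = 1.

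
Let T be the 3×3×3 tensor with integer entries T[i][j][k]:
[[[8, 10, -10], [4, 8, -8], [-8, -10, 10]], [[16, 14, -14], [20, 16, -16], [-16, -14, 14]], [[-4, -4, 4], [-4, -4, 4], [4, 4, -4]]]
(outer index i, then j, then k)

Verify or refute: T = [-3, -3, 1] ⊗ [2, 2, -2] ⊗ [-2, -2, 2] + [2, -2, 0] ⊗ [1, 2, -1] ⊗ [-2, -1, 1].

Reconstruct entrywise from the claimed factors. For example, T[2,2,1] = 4 and Σₗ aₗ[2]bₗ[2]cₗ[1] = (1)·(-2)·(-2) + (0)·(-1)·(-1) = 4; checking all 27 entries, every one matches. The claim holds.

Yes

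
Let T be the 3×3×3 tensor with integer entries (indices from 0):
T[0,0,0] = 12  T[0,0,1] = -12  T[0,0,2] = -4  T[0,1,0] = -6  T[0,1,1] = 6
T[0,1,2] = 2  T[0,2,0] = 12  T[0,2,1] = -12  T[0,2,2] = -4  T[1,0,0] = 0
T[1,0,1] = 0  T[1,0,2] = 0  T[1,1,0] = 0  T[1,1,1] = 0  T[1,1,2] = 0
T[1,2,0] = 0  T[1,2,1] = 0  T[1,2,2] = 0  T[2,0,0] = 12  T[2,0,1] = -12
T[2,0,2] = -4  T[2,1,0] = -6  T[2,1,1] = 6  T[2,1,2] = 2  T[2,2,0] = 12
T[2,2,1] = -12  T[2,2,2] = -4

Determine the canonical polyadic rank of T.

1

Lower bound: T ≠ 0 (e.g. T[0,0,0] = 12), so rank(T) ≥ 1.
Upper bound: the mode-1 fibre T[:,0,0] = [12, 0, 12] gives a = (1, 0, 1) (primitive direction); the mode-2 fibre T[0,:,0] = [12, -6, 12] gives b = (2, -1, 2); then c[k] = T[0,0,k] / (a[0]·b[0]) = [12, -12, -4] / 2 = (6, -6, -2).
Expanding (1, 0, 1) ⊗ (2, -1, 2) ⊗ (6, -6, -2) reproduces all 27 entries of T, so T = (1, 0, 1) ⊗ (2, -1, 2) ⊗ (6, -6, -2) and rank(T) ≤ 1.
These bounds meet, so rank(T) = 1.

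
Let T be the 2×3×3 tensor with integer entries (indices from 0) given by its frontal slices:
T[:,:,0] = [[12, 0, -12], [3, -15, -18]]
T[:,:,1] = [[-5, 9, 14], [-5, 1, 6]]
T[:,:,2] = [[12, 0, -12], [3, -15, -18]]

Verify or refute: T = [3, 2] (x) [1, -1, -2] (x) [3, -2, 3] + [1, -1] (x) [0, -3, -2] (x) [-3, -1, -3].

Reconstruct entry (0,0,0) from the claimed factors: Σₗ aₗ[0]bₗ[0]cₗ[0] = (3)·(1)·(3) + (1)·(0)·(-3) = 9, but T[0,0,0] = 12. The claim is false.

No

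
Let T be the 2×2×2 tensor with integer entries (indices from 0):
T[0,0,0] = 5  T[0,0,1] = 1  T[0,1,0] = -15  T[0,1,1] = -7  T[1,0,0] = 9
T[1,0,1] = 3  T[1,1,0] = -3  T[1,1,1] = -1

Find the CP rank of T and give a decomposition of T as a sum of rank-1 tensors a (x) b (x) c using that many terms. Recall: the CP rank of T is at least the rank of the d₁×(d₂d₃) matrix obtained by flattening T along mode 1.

rank(T) = 2

Lower bound: the mode-3 unfolding of T (rows indexed by k, columns by (i,j) = (0,0), (0,1), (1,0), (1,1)) is [[5, -15, 9, -3], [1, -7, 3, -1]].
There the 2×2 minor on rows k ∈ {0, 1}, columns (i,j) ∈ {(0,0), (0,1)} is det [[5, -15], [1, -7]] = -20 ≠ 0, so this unfolding has rank ≥ 2; CP rank is at least every unfolding rank, so rank(T) ≥ 2. (Unfolding ranks only ever bound the CP rank from below — rank(T) can be strictly larger than all of them — so the matching upper bound has to come from an explicit 2-term decomposition.)
Upper bound — finding two terms. Write S_k = T[:,:,k] for the frontal slices: S₀ = [[5, -15], [9, -3]], S₁ = [[1, -7], [3, -1]].
If T = a₁ (x) b₁ (x) c₁ + a₂ (x) b₂ (x) c₂ then each S_k = c₁[k]·a₁b₁ᵀ + c₂[k]·a₂b₂ᵀ. S₀ and S₁ are linearly independent, so a₁b₁ᵀ and a₂b₂ᵀ must span the same plane of matrices: they are the rank-1 matrices of the form x·S₀ + y·S₁.
det(x·S₀ + y·S₁) is 120·x² + 100·xy + 20·y² = 20·(2·x + y)(3·x + y), vanishing at (x:y) = (1:-2) and (1:-3).
M₁ = S₀ − 2·S₁ = [[3, -1], [3, -1]] = (1, 1)(3, -1)ᵀ and M₂ = S₀ − 3·S₁ = [[2, 6], [0, 0]] = 2·(1, 0)(1, 3)ᵀ, so take a₁ = (1, 1), b₁ = (3, -1), a₂ = (1, 0), b₂ = (1, 3).
Each slice is an integer combination of E₁ = a₁b₁ᵀ and E₂ = a₂b₂ᵀ: S₀ = 3·E₁ − 4·E₂, S₁ = E₁ − 2·E₂; reading off coefficients, c₁ = (3, 1) and c₂ = (-4, -2).
Hence T = (1, 1) (x) (3, -1) (x) (3, 1) + (1, 0) (x) (1, 3) (x) (-4, -2), so rank(T) ≤ 2.
These bounds meet, so rank(T) = 2.
Check entry T[0,0,1] = 1: (1)·(3)·(1) + (1)·(1)·(-2) = 1.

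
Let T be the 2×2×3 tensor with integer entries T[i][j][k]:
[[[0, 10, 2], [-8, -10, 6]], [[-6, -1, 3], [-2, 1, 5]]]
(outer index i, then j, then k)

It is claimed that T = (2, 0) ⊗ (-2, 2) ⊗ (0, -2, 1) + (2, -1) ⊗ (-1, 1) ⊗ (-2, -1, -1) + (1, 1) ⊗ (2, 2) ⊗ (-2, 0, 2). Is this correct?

Yes

Reconstruct entrywise from the claimed factors. For example, T[0,0,2] = 2 and Σₗ aₗ[0]bₗ[0]cₗ[2] = (2)·(-2)·(1) + (2)·(-1)·(-1) + (1)·(2)·(2) = 2; checking all 12 entries, every one matches. The claim holds.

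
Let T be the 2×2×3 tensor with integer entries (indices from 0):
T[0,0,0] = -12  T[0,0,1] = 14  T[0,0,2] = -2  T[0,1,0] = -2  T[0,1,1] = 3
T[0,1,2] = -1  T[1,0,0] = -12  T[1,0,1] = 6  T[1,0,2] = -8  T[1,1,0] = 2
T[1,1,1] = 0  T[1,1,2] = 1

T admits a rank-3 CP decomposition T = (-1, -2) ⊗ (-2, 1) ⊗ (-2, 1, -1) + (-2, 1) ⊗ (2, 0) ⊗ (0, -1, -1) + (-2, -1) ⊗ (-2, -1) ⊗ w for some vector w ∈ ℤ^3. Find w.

w = (-2, 2, -1)

Subtract the known terms from T to get the rank-1 residual R = (-2, -1) ⊗ (-2, -1) ⊗ w, so R[i,j,k] = a[i]·b[j]·w[k]. Pick indices with nonzero a[0]·b[0] = (-2)·(-2) = 4. Only the fibre through (0,0,·) is needed: R[0,0,:] = T[0,0,:] − Σₗ aₗ[0]bₗ[0]cₗ = [-12, 14, -2] − (-1)·(-2)·(-2, 1, -1) − (-2)·(2)·(0, -1, -1) = [-8, 8, -4]. Then w[k] = R[0,0,k] / 4 for each k, giving w = [-8, 8, -4] / 4 = (-2, 2, -1).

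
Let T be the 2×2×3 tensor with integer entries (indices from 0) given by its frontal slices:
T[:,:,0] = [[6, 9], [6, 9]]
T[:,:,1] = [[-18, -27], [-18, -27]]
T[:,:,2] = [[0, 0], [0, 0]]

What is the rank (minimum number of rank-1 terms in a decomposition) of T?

1

Lower bound: T ≠ 0 (e.g. T[0,0,0] = 6), so rank(T) ≥ 1.
Upper bound: the mode-1 fibre T[:,0,0] = [6, 6] gives a = [1, 1] (primitive direction); the mode-2 fibre T[0,:,0] = [6, 9] gives b = [2, 3]; then c[k] = T[0,0,k] / (a[0]·b[0]) = [6, -18, 0] / 2 = [3, -9, 0].
Expanding [1, 1] ⊗ [2, 3] ⊗ [3, -9, 0] reproduces all 12 entries of T, so T = [1, 1] ⊗ [2, 3] ⊗ [3, -9, 0] and rank(T) ≤ 1.
These bounds meet, so rank(T) = 1.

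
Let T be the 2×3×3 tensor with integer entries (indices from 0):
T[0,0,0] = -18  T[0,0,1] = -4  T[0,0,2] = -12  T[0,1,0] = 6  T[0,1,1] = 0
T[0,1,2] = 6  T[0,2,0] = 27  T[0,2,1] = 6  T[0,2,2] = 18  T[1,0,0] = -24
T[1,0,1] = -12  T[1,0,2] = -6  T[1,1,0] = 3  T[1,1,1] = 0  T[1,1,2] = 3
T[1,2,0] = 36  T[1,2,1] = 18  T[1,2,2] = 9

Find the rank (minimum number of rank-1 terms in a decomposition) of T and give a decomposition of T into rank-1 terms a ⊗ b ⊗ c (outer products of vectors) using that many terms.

Lower bound: the mode-1 unfolding of T (rows indexed by i, columns by (j,k) = (0,0), (0,1), (0,2), (1,0), (1,1), (1,2), (2,0), (2,1), (2,2)) is [[-18, -4, -12, 6, 0, 6, 27, 6, 18], [-24, -12, -6, 3, 0, 3, 36, 18, 9]].
There the 2×2 minor on rows i ∈ {0, 1}, columns (j,k) ∈ {(0,0), (0,1)} is det [[-18, -4], [-24, -12]] = 120 ≠ 0, so this unfolding has rank ≥ 2; CP rank is at least every unfolding rank, so rank(T) ≥ 2. (Unfolding ranks only ever bound the CP rank from below — rank(T) can be strictly larger than all of them — so the matching upper bound has to come from an explicit 2-term decomposition.)
Upper bound — finding two terms. Write S_k = T[:,:,k] for the frontal slices: S₀ = [[-18, 6, 27], [-24, 3, 36]], S₁ = [[-4, 0, 6], [-12, 0, 18]], S₂ = [[-12, 6, 18], [-6, 3, 9]].
If T = a₁ ⊗ b₁ ⊗ c₁ + a₂ ⊗ b₂ ⊗ c₂ then each S_k = c₁[k]·a₁b₁ᵀ + c₂[k]·a₂b₂ᵀ. S₀ and S₁ are linearly independent, so a₁b₁ᵀ and a₂b₂ᵀ must span the same plane of matrices: they are the rank-1 matrices of the form x·S₀ + y·S₁.
The 2×2 minor of x·S₀ + y·S₁ on rows {0,1}, columns {0,1} is 90·x² + 60·xy = 30·(3·x + 2·y)(x), vanishing at (x:y) = (2:-3) and (0:1).
M₁ = 2·S₀ − 3·S₁ = [[-24, 12, 36], [-12, 6, 18]] = (-6)·(2, 1)(2, -1, -3)ᵀ and M₂ = S₁ = [[-4, 0, 6], [-12, 0, 18]] = (-2)·(1, 3)(2, 0, -3)ᵀ, so take a₁ = (2, 1), b₁ = (2, -1, -3), a₂ = (1, 3), b₂ = (2, 0, -3).
Each slice is an integer combination of E₁ = a₁b₁ᵀ and E₂ = a₂b₂ᵀ: S₀ = −3·E₁ − 3·E₂, S₁ = −2·E₂, S₂ = −3·E₁; reading off coefficients, c₁ = (-3, 0, -3) and c₂ = (-3, -2, 0).
Hence T = (2, 1) ⊗ (2, -1, -3) ⊗ (-3, 0, -3) + (1, 3) ⊗ (2, 0, -3) ⊗ (-3, -2, 0), so rank(T) ≤ 2.
These bounds meet, so rank(T) = 2.

rank(T) = 2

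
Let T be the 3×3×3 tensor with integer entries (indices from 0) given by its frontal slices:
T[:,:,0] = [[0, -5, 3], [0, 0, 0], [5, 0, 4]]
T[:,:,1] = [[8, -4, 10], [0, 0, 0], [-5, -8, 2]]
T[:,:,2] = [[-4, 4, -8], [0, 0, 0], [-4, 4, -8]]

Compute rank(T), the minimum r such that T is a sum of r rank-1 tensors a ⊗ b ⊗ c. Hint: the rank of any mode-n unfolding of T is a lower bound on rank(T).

3

Lower bound: the mode-2 unfolding of T (rows indexed by j, columns by (i,k) = (0,0), (0,1), (0,2), (1,0), (1,1), (1,2), (2,0), (2,1), (2,2)) is [[0, 8, -4, 0, 0, 0, 5, -5, -4], [-5, -4, 4, 0, 0, 0, 0, -8, 4], [3, 10, -8, 0, 0, 0, 4, 2, -8]].
There the 3×3 minor on rows j ∈ {0, 1, 2}, columns (i,k) ∈ {(0,0), (0,1), (0,2)} is det [[0, 8, -4], [-5, -4, 4], [3, 10, -8]] = -72 ≠ 0, so this unfolding has rank ≥ 3; CP rank is at least every unfolding rank, so rank(T) ≥ 3. (This is only a lower bound: in general the CP rank may exceed every unfolding rank, so we still need to exhibit 3 rank-1 terms summing to T.)
Upper bound: T is a sum of 3 rank-1 terms, T = (1, 0, -2) ⊗ (2, 1, 1) ⊗ (-1, 2, 0) + (1, 0, 1) ⊗ (1, -1, 2) ⊗ (0, 2, -4) + (2, 0, 1) ⊗ (1, -2, 2) ⊗ (1, 1, 0) (written with every a and b primitive with positive leading entry and the scale carried by c; CP decompositions are not unique, and this one is verified by expanding entrywise), so rank(T) ≤ 3.
These bounds meet, so rank(T) = 3.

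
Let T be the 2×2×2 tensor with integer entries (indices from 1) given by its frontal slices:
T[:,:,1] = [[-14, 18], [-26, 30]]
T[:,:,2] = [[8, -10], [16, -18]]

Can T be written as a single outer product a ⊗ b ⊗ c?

The mode-2 unfolding of T (rows indexed by j, columns by (i,k) = (1,1), (1,2), (2,1), (2,2)) is [[-14, 8, -26, 16], [18, -10, 30, -18]].
There the 2×2 minor on rows j ∈ {1, 2}, columns (i,k) ∈ {(1,1), (1,2)} is det [[-14, 8], [18, -10]] = -4 ≠ 0, so this unfolding has rank ≥ 2; CP rank is at least every unfolding rank, so rank(T) ≥ 2.
In particular rank(T) ≥ 2 > 1, so T is not rank-1.

No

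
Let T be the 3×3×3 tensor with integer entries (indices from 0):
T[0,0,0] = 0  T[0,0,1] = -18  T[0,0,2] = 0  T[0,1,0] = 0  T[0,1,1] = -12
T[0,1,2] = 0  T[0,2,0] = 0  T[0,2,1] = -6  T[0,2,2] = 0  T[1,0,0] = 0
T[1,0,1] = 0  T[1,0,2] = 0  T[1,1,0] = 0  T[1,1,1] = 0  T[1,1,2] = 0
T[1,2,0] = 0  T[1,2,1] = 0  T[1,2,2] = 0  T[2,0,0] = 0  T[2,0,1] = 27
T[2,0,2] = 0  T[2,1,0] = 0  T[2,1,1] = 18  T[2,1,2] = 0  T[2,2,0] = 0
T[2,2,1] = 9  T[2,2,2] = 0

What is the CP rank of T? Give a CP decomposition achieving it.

Lower bound: T ≠ 0 (e.g. T[0,0,1] = -18), so rank(T) ≥ 1.
Upper bound: if T = a ⊗ b ⊗ c then every fibre of T is a multiple of the corresponding factor, so read the factors off the fibres through the nonzero entry T[0,0,1] = -18.
The mode-1 fibre T[:,0,1] = [-18, 0, 27] gives a = [2, 0, -3] (primitive direction); the mode-2 fibre T[0,:,1] = [-18, -12, -6] gives b = [3, 2, 1]; then c[k] = T[0,0,k] / (a[0]·b[0]) = [0, -18, 0] / 6 = [0, -3, 0].
Expanding [2, 0, -3] ⊗ [3, 2, 1] ⊗ [0, -3, 0] reproduces all 27 entries of T, so T = [2, 0, -3] ⊗ [3, 2, 1] ⊗ [0, -3, 0] and rank(T) ≤ 1.
These bounds meet, so rank(T) = 1.
Check entry T[2,0,1] = 27: (-3)·(3)·(-3) = 27.

rank(T) = 1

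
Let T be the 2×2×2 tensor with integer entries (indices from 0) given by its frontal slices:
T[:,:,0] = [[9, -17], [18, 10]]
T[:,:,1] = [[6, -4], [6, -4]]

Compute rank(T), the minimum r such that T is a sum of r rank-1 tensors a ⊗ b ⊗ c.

2

Lower bound: the mode-2 unfolding of T (rows indexed by j, columns by (i,k) = (0,0), (0,1), (1,0), (1,1)) is [[9, 6, 18, 6], [-17, -4, 10, -4]].
There the 2×2 minor on rows j ∈ {0, 1}, columns (i,k) ∈ {(0,0), (0,1)} is det [[9, 6], [-17, -4]] = 66 ≠ 0, so this unfolding has rank ≥ 2; CP rank is at least every unfolding rank, so rank(T) ≥ 2. (Flattening ranks never certify an upper bound on CP rank; for that we must actually write T with 2 rank-1 terms.)
Upper bound — finding two terms. Write S_k = T[:,:,k] for the frontal slices: S₀ = [[9, -17], [18, 10]], S₁ = [[6, -4], [6, -4]].
If T = a₁ ⊗ b₁ ⊗ c₁ + a₂ ⊗ b₂ ⊗ c₂ then each S_k = c₁[k]·a₁b₁ᵀ + c₂[k]·a₂b₂ᵀ. S₀ and S₁ are linearly independent, so a₁b₁ᵀ and a₂b₂ᵀ must span the same plane of matrices: they are the rank-1 matrices of the form x·S₀ + y·S₁.
det(x·S₀ + y·S₁) is 396·x² + 198·xy = 198·(2·x + y)(x), vanishing at (x:y) = (1:-2) and (0:1).
M₁ = S₀ − 2·S₁ = [[-3, -9], [6, 18]] = (-3)·[1, -2][1, 3]ᵀ and M₂ = S₁ = [[6, -4], [6, -4]] = 2·[1, 1][3, -2]ᵀ, so take a₁ = [1, -2], b₁ = [1, 3], a₂ = [1, 1], b₂ = [3, -2].
Each slice is an integer combination of E₁ = a₁b₁ᵀ and E₂ = a₂b₂ᵀ: S₀ = −3·E₁ + 4·E₂, S₁ = 2·E₂; reading off coefficients, c₁ = [-3, 0] and c₂ = [4, 2].
Hence T = [1, -2] ⊗ [1, 3] ⊗ [-3, 0] + [1, 1] ⊗ [3, -2] ⊗ [4, 2], so rank(T) ≤ 2.
These bounds meet, so rank(T) = 2.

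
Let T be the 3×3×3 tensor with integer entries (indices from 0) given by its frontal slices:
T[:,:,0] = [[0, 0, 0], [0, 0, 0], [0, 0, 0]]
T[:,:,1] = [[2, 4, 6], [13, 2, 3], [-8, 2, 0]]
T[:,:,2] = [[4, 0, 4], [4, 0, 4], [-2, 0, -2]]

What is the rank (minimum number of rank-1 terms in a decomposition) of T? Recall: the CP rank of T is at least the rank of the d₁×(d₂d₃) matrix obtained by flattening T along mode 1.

Lower bound: in the mode-2 unfolding of T (rows indexed by j, columns by (i,k)) the 3×3 minor on rows j ∈ {0, 1, 2}, columns (i,k) ∈ {(0,1), (0,2), (1,1)} is det [[2, 4, 13], [4, 0, 2], [6, 4, 3]] = 192 ≠ 0, so that unfolding has rank ≥ 3 and hence rank(T) ≥ 3 (CP rank is at least every unfolding rank, though it can be larger).
Upper bound: T is a sum of 3 rank-1 terms, T = [0, 2, -1] ⊗ [2, 1, 0] ⊗ [0, 2, 0] + [2, -1, 2] ⊗ [1, -2, -1] ⊗ [0, -1, 0] + [2, 2, -1] ⊗ [1, 0, 1] ⊗ [0, 2, 2] (written with every a and b primitive with positive leading entry and the scale carried by c; CP decompositions are not unique, and this one is verified by expanding entrywise), so rank(T) ≤ 3.
These bounds meet, so rank(T) = 3.

3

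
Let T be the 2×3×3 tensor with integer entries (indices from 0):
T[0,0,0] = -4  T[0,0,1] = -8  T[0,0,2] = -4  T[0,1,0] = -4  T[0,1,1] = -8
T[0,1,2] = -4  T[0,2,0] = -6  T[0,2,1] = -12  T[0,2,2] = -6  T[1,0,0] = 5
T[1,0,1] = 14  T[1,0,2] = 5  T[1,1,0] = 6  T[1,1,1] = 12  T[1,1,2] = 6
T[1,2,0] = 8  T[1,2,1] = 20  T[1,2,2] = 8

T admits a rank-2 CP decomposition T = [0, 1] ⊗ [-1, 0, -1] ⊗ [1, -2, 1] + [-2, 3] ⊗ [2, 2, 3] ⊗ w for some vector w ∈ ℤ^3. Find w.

w = [1, 2, 1]

Subtract the known terms from T to get the rank-1 residual R = [-2, 3] ⊗ [2, 2, 3] ⊗ w, so R[i,j,k] = a[i]·b[j]·w[k]. Pick indices with nonzero a[0]·b[0] = (-2)·(2) = -4. Only the fibre through (0,0,·) is needed: R[0,0,:] = T[0,0,:] − Σₗ aₗ[0]bₗ[0]cₗ = [-4, -8, -4] − (0)·(-1)·[1, -2, 1] = [-4, -8, -4]. Then w[k] = R[0,0,k] / -4 for each k, giving w = [-4, -8, -4] / -4 = [1, 2, 1].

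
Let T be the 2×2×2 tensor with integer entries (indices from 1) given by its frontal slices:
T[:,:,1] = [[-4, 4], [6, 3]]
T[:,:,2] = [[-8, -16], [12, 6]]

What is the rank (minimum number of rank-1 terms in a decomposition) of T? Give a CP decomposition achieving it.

Lower bound: the mode-1 unfolding of T (rows indexed by i, columns by (j,k) = (1,1), (1,2), (2,1), (2,2)) is [[-4, -8, 4, -16], [6, 12, 3, 6]].
There the 2×2 minor on rows i ∈ {1, 2}, columns (j,k) ∈ {(1,1), (2,1)} is det [[-4, 4], [6, 3]] = -36 ≠ 0, so this unfolding has rank ≥ 2; CP rank is at least every unfolding rank, so rank(T) ≥ 2. (This is only a lower bound: in general the CP rank may exceed every unfolding rank, so we still need to exhibit 2 rank-1 terms summing to T.)
Upper bound — finding two terms. Write S_k = T[:,:,k] for the frontal slices: S₁ = [[-4, 4], [6, 3]], S₂ = [[-8, -16], [12, 6]].
If T = a₁ ⊗ b₁ ⊗ c₁ + a₂ ⊗ b₂ ⊗ c₂ then each S_k = c₁[k]·a₁b₁ᵀ + c₂[k]·a₂b₂ᵀ. S₁ and S₂ are linearly independent, so a₁b₁ᵀ and a₂b₂ᵀ must span the same plane of matrices: they are the rank-1 matrices of the form x·S₁ + y·S₂.
det(x·S₁ + y·S₂) is −36·x² + 144·y² = (-36)·(x − 2·y)(x + 2·y), vanishing at (x:y) = (2:1) and (2:-1).
M₁ = 2·S₁ + S₂ = [[-16, -8], [24, 12]] = (-4)·[2, -3][2, 1]ᵀ and M₂ = 2·S₁ − S₂ = [[0, 24], [0, 0]] = 24·[1, 0][0, 1]ᵀ, so take a₁ = [2, -3], b₁ = [2, 1], a₂ = [1, 0], b₂ = [0, 1].
Each slice is an integer combination of E₁ = a₁b₁ᵀ and E₂ = a₂b₂ᵀ: S₁ = −E₁ + 6·E₂, S₂ = −2·E₁ − 12·E₂; reading off coefficients, c₁ = [-1, -2] and c₂ = [6, -12].
Hence T = [2, -3] ⊗ [2, 1] ⊗ [-1, -2] + [1, 0] ⊗ [0, 1] ⊗ [6, -12], so rank(T) ≤ 2.
These bounds meet, so rank(T) = 2.

rank(T) = 2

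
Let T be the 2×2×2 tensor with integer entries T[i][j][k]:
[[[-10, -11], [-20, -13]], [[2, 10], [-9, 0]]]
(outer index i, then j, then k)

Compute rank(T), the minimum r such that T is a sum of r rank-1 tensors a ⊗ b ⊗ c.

Lower bound: the mode-2 unfolding of T (rows indexed by j, columns by (i,k) = (0,0), (0,1), (1,0), (1,1)) is [[-10, -11, 2, 10], [-20, -13, -9, 0]].
There the 2×2 minor on rows j ∈ {0, 1}, columns (i,k) ∈ {(0,0), (0,1)} is det [[-10, -11], [-20, -13]] = -90 ≠ 0, so this unfolding has rank ≥ 2; CP rank is at least every unfolding rank, so rank(T) ≥ 2. (Flattening ranks never certify an upper bound on CP rank; for that we must actually write T with 2 rank-1 terms.)
Upper bound — finding two terms. Write S_k = T[:,:,k] for the frontal slices: S₀ = [[-10, -20], [2, -9]], S₁ = [[-11, -13], [10, 0]].
If T = a₁ ⊗ b₁ ⊗ c₁ + a₂ ⊗ b₂ ⊗ c₂ then each S_k = c₁[k]·a₁b₁ᵀ + c₂[k]·a₂b₂ᵀ. S₀ and S₁ are linearly independent, so a₁b₁ᵀ and a₂b₂ᵀ must span the same plane of matrices: they are the rank-1 matrices of the form x·S₀ + y·S₁.
det(x·S₀ + y·S₁) is 130·x² + 325·xy + 130·y² = 65·(x + 2·y)(2·x + y), vanishing at (x:y) = (2:-1) and (1:-2).
M₁ = 2·S₀ − S₁ = [[-9, -27], [-6, -18]] = (-3)·[3, 2][1, 3]ᵀ and M₂ = S₀ − 2·S₁ = [[12, 6], [-18, -9]] = 3·[2, -3][2, 1]ᵀ, so take a₁ = [3, 2], b₁ = [1, 3], a₂ = [2, -3], b₂ = [2, 1].
Each slice is an integer combination of E₁ = a₁b₁ᵀ and E₂ = a₂b₂ᵀ: S₀ = −2·E₁ − E₂, S₁ = −E₁ − 2·E₂; reading off coefficients, c₁ = [-2, -1] and c₂ = [-1, -2].
Hence T = [3, 2] ⊗ [1, 3] ⊗ [-2, -1] + [2, -3] ⊗ [2, 1] ⊗ [-1, -2], so rank(T) ≤ 2.
These bounds meet, so rank(T) = 2.

2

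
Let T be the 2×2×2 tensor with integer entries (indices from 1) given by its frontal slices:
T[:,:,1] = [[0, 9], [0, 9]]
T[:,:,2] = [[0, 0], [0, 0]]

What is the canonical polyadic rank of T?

1

Lower bound: T ≠ 0 (e.g. T[1,2,1] = 9), so rank(T) ≥ 1.
Upper bound: if T = a ⊗ b ⊗ c then every fibre of T is a multiple of the corresponding factor, so read the factors off the fibres through the nonzero entry T[1,2,1] = 9.
The mode-1 fibre T[:,2,1] = [9, 9] gives a = [1, 1] (primitive direction); the mode-2 fibre T[1,:,1] = [0, 9] gives b = [0, 1]; then c[k] = T[1,2,k] / (a[1]·b[2]) = [9, 0] / 1 = [9, 0].
Expanding [1, 1] ⊗ [0, 1] ⊗ [9, 0] reproduces all 8 entries of T, so T = [1, 1] ⊗ [0, 1] ⊗ [9, 0] and rank(T) ≤ 1.
These bounds meet, so rank(T) = 1.
Check entry T[2,1,1] = 0: (1)·(0)·(9) = 0.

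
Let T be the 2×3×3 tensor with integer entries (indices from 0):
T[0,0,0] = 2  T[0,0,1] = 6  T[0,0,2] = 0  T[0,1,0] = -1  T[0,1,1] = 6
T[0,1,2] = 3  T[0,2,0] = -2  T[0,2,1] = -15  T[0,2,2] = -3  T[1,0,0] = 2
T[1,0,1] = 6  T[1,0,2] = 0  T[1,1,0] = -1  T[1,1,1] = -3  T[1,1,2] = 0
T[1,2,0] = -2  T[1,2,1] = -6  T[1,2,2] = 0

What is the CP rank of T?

Lower bound: the mode-3 unfolding of T (rows indexed by k, columns by (i,j) = (0,0), (0,1), (0,2), (1,0), (1,1), (1,2)) is [[2, -1, -2, 2, -1, -2], [6, 6, -15, 6, -3, -6], [0, 3, -3, 0, 0, 0]].
There the 2×2 minor on rows k ∈ {0, 1}, columns (i,j) ∈ {(0,0), (0,1)} is det [[2, -1], [6, 6]] = 18 ≠ 0, so this unfolding has rank ≥ 2; CP rank is at least every unfolding rank, so rank(T) ≥ 2. (Unfolding ranks only ever bound the CP rank from below — rank(T) can be strictly larger than all of them — so the matching upper bound has to come from an explicit 2-term decomposition.)
Upper bound — finding two terms. Write S_k = T[:,:,k] for the frontal slices: S₀ = [[2, -1, -2], [2, -1, -2]], S₁ = [[6, 6, -15], [6, -3, -6]], S₂ = [[0, 3, -3], [0, 0, 0]].
If T = a₁ ⊗ b₁ ⊗ c₁ + a₂ ⊗ b₂ ⊗ c₂ then each S_k = c₁[k]·a₁b₁ᵀ + c₂[k]·a₂b₂ᵀ. S₀ and S₁ are linearly independent, so a₁b₁ᵀ and a₂b₂ᵀ must span the same plane of matrices: they are the rank-1 matrices of the form x·S₀ + y·S₁.
The 2×2 minor of x·S₀ + y·S₁ on rows {0,1}, columns {0,1} is −18·xy − 54·y² = (-18)·(x + 3·y)(y), vanishing at (x:y) = (3:-1) and (1:0).
M₁ = 3·S₀ − S₁ = [[0, -9, 9], [0, 0, 0]] = (-9)·(1, 0)(0, 1, -1)ᵀ and M₂ = S₀ = [[2, -1, -2], [2, -1, -2]] = (1, 1)(2, -1, -2)ᵀ, so take a₁ = (1, 0), b₁ = (0, 1, -1), a₂ = (1, 1), b₂ = (2, -1, -2).
Each slice is an integer combination of E₁ = a₁b₁ᵀ and E₂ = a₂b₂ᵀ: S₀ = E₂, S₁ = 9·E₁ + 3·E₂, S₂ = 3·E₁; reading off coefficients, c₁ = (0, 9, 3) and c₂ = (1, 3, 0).
Hence T = (1, 0) ⊗ (0, 1, -1) ⊗ (0, 9, 3) + (1, 1) ⊗ (2, -1, -2) ⊗ (1, 3, 0), so rank(T) ≤ 2.
These bounds meet, so rank(T) = 2.
Check entry T[0,0,2] = 0: (1)·(0)·(3) + (1)·(2)·(0) = 0.

2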